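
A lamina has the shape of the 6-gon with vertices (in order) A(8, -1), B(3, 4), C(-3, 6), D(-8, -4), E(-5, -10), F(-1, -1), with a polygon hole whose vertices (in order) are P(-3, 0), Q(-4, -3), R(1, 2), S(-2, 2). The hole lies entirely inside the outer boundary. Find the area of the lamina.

Outer boundary:
Cross-terms: 35, 30, 60, 60, -5, 9  ⇒  Σ = 189
Area = |Σ|/2 = 94.5.
Hole:
Cross-terms: 9, -5, 6, 6  ⇒  Σ = 16
Area = |Σ|/2 = 8.
Net area = 94.5 − 8 = 86.5.

86.5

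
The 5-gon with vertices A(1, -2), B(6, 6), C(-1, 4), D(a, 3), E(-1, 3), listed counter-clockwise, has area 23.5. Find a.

0

The doubled signed area Σ (x_i y_{i+1} − x_{i+1} y_i) is linear in a.
With a=0 it equals 47; the coefficient of a is -1 (from the two edges through D).
So -1·a + 47 = 2·23.5 = 47 ⇒ a = 0.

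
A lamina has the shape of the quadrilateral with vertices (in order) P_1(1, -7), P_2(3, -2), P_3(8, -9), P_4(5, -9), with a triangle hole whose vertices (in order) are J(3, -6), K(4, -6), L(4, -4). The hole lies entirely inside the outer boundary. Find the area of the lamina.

21.5

Outer boundary:
Cross-terms: 19, -11, -27, -26  ⇒  Σ = -45
Area = |Σ|/2 = 22.5.
Hole:
Σ = (6) + (8) + (-12) = 2
Area = |Σ|/2 = 1.
Net area = 22.5 − 1 = 21.5.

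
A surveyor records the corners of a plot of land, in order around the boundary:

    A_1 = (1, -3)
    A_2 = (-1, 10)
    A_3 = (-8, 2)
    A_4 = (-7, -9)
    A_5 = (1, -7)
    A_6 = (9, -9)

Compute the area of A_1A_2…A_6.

132.5

Apply Gauss's area formula: 2A = Σ (x_i·y_{i+1} − x_{i+1}·y_i), indices taken mod 6.
Σ = (7) + (78) + (86) + (58) + (54) + (-18) = 265
Area = |Σ|/2 = 132.5.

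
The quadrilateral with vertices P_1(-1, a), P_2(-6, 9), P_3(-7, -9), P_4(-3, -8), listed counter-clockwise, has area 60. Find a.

Write out the shoelace sum; only the two edges meeting at P_1 involve a:
2·Area = [((-3)·a − (-1)·(-8)) + ((-1)·9 − (-6)·a)] + 146
       = 3·a + 129 = 120
⇒ a = -3.

-3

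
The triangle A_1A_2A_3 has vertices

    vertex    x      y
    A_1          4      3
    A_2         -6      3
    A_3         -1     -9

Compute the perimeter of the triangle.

36

|A_1A_2| = √((-10)² + (0)²) = √100 = 10
|A_2A_3| = √((5)² + (-12)²) = √169 = 13
|A_3A_1| = √((5)² + (12)²) = √169 = 13
Perimeter = 10 + 13 + 13 = 36.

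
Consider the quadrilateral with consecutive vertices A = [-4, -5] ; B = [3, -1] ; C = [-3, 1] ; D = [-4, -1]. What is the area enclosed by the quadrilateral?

Apply the shoelace formula: 2A = Σ (x_i·y_{i+1} − x_{i+1}·y_i), indices taken mod 4.
Σ = (19) + (0) + (7) + (16) = 42
Area = |Σ|/2 = 21.

21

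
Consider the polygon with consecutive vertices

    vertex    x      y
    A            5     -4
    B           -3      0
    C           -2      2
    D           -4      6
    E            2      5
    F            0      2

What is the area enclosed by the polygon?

Apply the surveyor's formula: 2A = Σ (x_i·y_{i+1} − x_{i+1}·y_i), indices taken mod 6.
A→B: (5)(0) − (-3)(-4) = -12
B→C: (-3)(2) − (-2)(0) = -6
C→D: (-2)(6) − (-4)(2) = -4
D→E: (-4)(5) − (2)(6) = -32
E→F: (2)(2) − (0)(5) = 4
F→A: (0)(-4) − (5)(2) = -10
Σ = -60
Area = |Σ|/2 = 30.

30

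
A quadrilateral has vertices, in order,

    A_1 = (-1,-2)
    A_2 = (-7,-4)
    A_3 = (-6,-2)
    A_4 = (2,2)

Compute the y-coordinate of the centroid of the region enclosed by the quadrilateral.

-4/3

Apply the shoelace (surveyor's) formula. First the cross-terms c_i = x_i·y_{i+1} − x_{i+1}·y_i:
  -10, -10, -8, -2  ⇒  2A = -30, A = -15.
Then Σ (y_i + y_{i+1})·c_i = 120, so ȳ = 120 / (6·(-15)) = -4/3.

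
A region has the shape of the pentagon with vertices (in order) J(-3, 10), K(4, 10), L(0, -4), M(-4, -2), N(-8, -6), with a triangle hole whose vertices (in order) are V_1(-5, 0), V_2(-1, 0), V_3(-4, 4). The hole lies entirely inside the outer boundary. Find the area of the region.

Outer boundary:
J→K: (-3)(10) − (4)(10) = -70
K→L: (4)(-4) − (0)(10) = -16
L→M: (0)(-2) − (-4)(-4) = -16
M→N: (-4)(-6) − (-8)(-2) = 8
N→J: (-8)(10) − (-3)(-6) = -98
Σ = -192
Area = |Σ|/2 = 96.
Hole:
Apply the shoelace formula: 2A = Σ (x_i·y_{i+1} − x_{i+1}·y_i), indices taken mod 3.
Cross-terms: 0, -4, 20  ⇒  Σ = 16
Area = |Σ|/2 = 8.
Net area = 96 − 8 = 88.

88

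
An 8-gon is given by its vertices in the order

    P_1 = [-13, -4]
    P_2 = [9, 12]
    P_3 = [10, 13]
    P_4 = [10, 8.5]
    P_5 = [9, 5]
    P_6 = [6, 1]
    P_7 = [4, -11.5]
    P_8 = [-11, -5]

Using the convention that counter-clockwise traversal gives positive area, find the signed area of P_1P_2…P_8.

-228

Apply the shoelace (surveyor's) formula: 2A = Σ (x_i·y_{i+1} − x_{i+1}·y_i), indices taken mod 8.
Σ = (-120) + (-3) + (-45) + (-26.5) + (-21) + (-73) + (-146.5) + (-21) = -456
Signed area = Σ/2 = -228 (negative ⇒ clockwise traversal).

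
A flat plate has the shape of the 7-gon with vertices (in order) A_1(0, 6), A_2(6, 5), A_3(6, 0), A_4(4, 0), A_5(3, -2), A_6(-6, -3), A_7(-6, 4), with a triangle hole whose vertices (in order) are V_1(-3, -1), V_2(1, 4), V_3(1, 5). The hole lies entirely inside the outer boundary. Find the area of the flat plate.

Outer boundary:
Σ = (-36) + (-30) + (0) + (-8) + (-21) + (-42) + (-36) = -173
Area = |Σ|/2 = 86.5.
Hole:
V_1→V_2: (-3)(4) − (1)(-1) = -11
V_2→V_3: (1)(5) − (1)(4) = 1
V_3→V_1: (1)(-1) − (-3)(5) = 14
Σ = 4
Area = |Σ|/2 = 2.
Net area = 86.5 − 2 = 84.5.

84.5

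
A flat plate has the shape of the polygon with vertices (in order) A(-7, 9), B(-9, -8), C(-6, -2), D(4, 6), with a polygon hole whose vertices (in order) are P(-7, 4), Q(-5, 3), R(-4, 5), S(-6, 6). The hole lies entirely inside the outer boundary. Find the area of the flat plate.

73.5

Outer boundary:
Apply the shoelace formula: 2A = Σ (x_i·y_{i+1} − x_{i+1}·y_i), indices taken mod 4.
A→B: (-7)(-8) − (-9)(9) = 137
B→C: (-9)(-2) − (-6)(-8) = -30
C→D: (-6)(6) − (4)(-2) = -28
D→A: (4)(9) − (-7)(6) = 78
Σ = 157
Area = |Σ|/2 = 78.5.
Hole:
Apply the shoelace (surveyor's) formula: 2A = Σ (x_i·y_{i+1} − x_{i+1}·y_i), indices taken mod 4.
Σ = (-1) + (-13) + (6) + (18) = 10
Area = |Σ|/2 = 5.
Net area = 78.5 − 5 = 73.5.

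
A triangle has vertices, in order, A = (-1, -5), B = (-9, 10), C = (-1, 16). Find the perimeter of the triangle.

48

|AB| = √((-8)² + (15)²) = √289 = 17
|BC| = √((8)² + (6)²) = √100 = 10
|CA| = √((0)² + (-21)²) = √441 = 21
Perimeter = 17 + 10 + 21 = 48.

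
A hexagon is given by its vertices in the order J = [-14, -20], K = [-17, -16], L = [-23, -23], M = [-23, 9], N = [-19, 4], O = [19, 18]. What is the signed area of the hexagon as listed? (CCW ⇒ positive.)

-648

Apply the shoelace (surveyor's) formula: 2A = Σ (x_i·y_{i+1} − x_{i+1}·y_i), indices taken mod 6.
Σ = (-116) + (23) + (-736) + (79) + (-418) + (-128) = -1296
Signed area = Σ/2 = -648 (negative ⇒ clockwise traversal).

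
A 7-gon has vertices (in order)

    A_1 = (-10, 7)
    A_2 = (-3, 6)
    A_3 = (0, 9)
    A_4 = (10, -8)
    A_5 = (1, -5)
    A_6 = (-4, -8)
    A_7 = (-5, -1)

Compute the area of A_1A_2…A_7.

Apply the shoelace (surveyor's) formula: 2A = Σ (x_i·y_{i+1} − x_{i+1}·y_i), indices taken mod 7.
Σ = (-39) + (-27) + (-90) + (-42) + (-28) + (-36) + (-45) = -307
Area = |Σ|/2 = 153.5.

153.5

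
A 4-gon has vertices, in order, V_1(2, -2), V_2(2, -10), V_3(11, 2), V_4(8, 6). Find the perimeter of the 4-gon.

|V_1V_2| = √((0)² + (-8)²) = √64 = 8
|V_2V_3| = √((9)² + (12)²) = √225 = 15
|V_3V_4| = √((-3)² + (4)²) = √25 = 5
|V_4V_1| = √((-6)² + (-8)²) = √100 = 10
Perimeter = 8 + 15 + 5 + 10 = 38.

38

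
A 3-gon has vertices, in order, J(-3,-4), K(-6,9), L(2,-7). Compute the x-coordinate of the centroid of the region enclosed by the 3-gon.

Apply Gauss's area formula. First the cross-terms c_i = x_i·y_{i+1} − x_{i+1}·y_i:
  -51, 24, -29  ⇒  2A = -56, A = -28.
Then Σ (x_i + x_{i+1})·c_i = 392, so x̄ = 392 / (6·(-28)) = -7/3.

-7/3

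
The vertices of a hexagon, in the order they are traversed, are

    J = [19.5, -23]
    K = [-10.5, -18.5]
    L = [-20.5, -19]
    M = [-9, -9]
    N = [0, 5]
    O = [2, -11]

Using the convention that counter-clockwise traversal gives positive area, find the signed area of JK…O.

J→K: (19.5)(-18.5) − (-10.5)(-23) = -602.25
K→L: (-10.5)(-19) − (-20.5)(-18.5) = -179.75
L→M: (-20.5)(-9) − (-9)(-19) = 13.5
M→N: (-9)(5) − (0)(-9) = -45
N→O: (0)(-11) − (2)(5) = -10
O→J: (2)(-23) − (19.5)(-11) = 168.5
Σ = -655
Signed area = Σ/2 = -327.5 (negative ⇒ clockwise traversal).

-327.5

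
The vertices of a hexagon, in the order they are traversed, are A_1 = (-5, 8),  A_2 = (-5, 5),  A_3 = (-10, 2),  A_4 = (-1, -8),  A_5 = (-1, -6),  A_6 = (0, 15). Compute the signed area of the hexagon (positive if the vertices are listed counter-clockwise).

Apply Gauss's area formula: 2A = Σ (x_i·y_{i+1} − x_{i+1}·y_i), indices taken mod 6.
Σ = (15) + (40) + (82) + (-2) + (-15) + (75) = 195
Signed area = Σ/2 = 97.5 (positive ⇒ counter-clockwise traversal).

97.5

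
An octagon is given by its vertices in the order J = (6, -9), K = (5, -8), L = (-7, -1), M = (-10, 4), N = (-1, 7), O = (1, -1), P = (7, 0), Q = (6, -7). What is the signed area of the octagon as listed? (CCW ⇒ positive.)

-114

Σ = (-3) + (-61) + (-38) + (-66) + (-6) + (7) + (-49) + (-12) = -228
Signed area = Σ/2 = -114 (negative ⇒ clockwise traversal).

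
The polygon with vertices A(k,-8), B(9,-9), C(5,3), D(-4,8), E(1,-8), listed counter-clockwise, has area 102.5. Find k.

7

Write out the shoelace sum; only the two edges meeting at A involve k:
2·Area = [(1·(-8) − k·(-8)) + (k·(-9) − 9·(-8))] + 148
       = -1·k + 212 = 205
⇒ k = 7.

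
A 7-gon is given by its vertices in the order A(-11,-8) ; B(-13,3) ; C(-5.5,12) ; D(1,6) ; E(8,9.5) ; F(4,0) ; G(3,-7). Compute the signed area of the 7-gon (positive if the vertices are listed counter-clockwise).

A→B: (-11)(3) − (-13)(-8) = -137
B→C: (-13)(12) − (-5.5)(3) = -139.5
C→D: (-5.5)(6) − (1)(12) = -45
D→E: (1)(9.5) − (8)(6) = -38.5
E→F: (8)(0) − (4)(9.5) = -38
F→G: (4)(-7) − (3)(0) = -28
G→A: (3)(-8) − (-11)(-7) = -101
Σ = -527
Signed area = Σ/2 = -263.5 (negative ⇒ clockwise traversal).

-263.5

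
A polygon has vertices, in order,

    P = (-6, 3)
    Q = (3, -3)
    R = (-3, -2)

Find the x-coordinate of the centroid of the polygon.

Apply Gauss's area formula. First the cross-terms c_i = x_i·y_{i+1} − x_{i+1}·y_i:
  9, -15, -21  ⇒  2A = -27, A = -13.5.
Then Σ (x_i + x_{i+1})·c_i = 162, so x̄ = 162 / (6·(-13.5)) = -2.

-2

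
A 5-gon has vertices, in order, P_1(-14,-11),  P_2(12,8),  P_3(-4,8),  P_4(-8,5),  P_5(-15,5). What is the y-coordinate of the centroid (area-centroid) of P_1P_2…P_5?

Apply Gauss's area formula. First the cross-terms c_i = x_i·y_{i+1} − x_{i+1}·y_i:
  20, 128, 44, 35, 235  ⇒  2A = 462, A = 231.
Then Σ (y_i + y_{i+1})·c_i = 1500, so ȳ = 1500 / (6·231) = 250/231.

250/231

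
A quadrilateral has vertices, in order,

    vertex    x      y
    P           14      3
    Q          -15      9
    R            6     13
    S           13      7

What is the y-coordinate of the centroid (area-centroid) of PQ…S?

Apply Gauss's area formula. First the cross-terms c_i = x_i·y_{i+1} − x_{i+1}·y_i:
  171, -249, -127, -59  ⇒  2A = -264, A = -132.
Then Σ (y_i + y_{i+1})·c_i = -6556, so ȳ = -6556 / (6·(-132)) = 149/18.

149/18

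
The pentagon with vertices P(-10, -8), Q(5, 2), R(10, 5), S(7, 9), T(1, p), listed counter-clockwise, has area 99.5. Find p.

Write out the shoelace sum; only the two edges meeting at T involve p:
2·Area = [(7·p − 1·9) + (1·(-8) − (-10)·p)] + 80
       = 17·p + 63 = 199
⇒ p = 8.

8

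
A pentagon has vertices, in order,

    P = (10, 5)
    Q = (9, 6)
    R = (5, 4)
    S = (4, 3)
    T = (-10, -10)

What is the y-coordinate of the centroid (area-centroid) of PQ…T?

Apply the shoelace (surveyor's) formula. First the cross-terms c_i = x_i·y_{i+1} − x_{i+1}·y_i:
  15, 6, -1, -10, 50  ⇒  2A = 60, A = 30.
Then Σ (y_i + y_{i+1})·c_i = 38, so ȳ = 38 / (6·30) = 19/90.

19/90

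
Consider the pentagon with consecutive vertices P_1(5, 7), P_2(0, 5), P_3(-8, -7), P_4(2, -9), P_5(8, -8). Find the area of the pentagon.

151.5

Apply the surveyor's formula: 2A = Σ (x_i·y_{i+1} − x_{i+1}·y_i), indices taken mod 5.
Σ = (25) + (40) + (86) + (56) + (96) = 303
Area = |Σ|/2 = 151.5.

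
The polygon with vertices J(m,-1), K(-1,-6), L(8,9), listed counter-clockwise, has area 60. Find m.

-6

Write out the shoelace sum; only the two edges meeting at J involve m:
2·Area = [(8·(-1) − m·9) + (m·(-6) − (-1)·(-1))] + 39
       = -15·m + 30 = 120
⇒ m = -6.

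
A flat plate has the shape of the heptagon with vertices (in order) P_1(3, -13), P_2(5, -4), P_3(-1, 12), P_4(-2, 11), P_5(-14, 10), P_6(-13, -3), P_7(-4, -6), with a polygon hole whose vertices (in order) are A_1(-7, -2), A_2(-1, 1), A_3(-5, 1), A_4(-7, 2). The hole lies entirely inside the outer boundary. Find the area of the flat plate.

272

Outer boundary:
Apply the shoelace (surveyor's) formula: 2A = Σ (x_i·y_{i+1} − x_{i+1}·y_i), indices taken mod 7.
Cross-terms: 53, 56, 13, 134, 172, 66, 70  ⇒  Σ = 564
Area = |Σ|/2 = 282.
Hole:
Apply the shoelace formula: 2A = Σ (x_i·y_{i+1} − x_{i+1}·y_i), indices taken mod 4.
A_1→A_2: (-7)(1) − (-1)(-2) = -9
A_2→A_3: (-1)(1) − (-5)(1) = 4
A_3→A_4: (-5)(2) − (-7)(1) = -3
A_4→A_1: (-7)(-2) − (-7)(2) = 28
Σ = 20
Area = |Σ|/2 = 10.
Net area = 282 − 10 = 272.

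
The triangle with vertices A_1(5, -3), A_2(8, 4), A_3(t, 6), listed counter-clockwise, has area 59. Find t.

-8

The doubled signed area Σ (x_i y_{i+1} − x_{i+1} y_i) is linear in t.
With t=0 it equals 62; the coefficient of t is -7 (from the two edges through A_3).
So -7·t + 62 = 2·59 = 118 ⇒ t = -8.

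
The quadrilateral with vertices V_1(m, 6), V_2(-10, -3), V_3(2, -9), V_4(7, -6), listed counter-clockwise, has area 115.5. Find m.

The doubled signed area Σ (x_i y_{i+1} − x_{i+1} y_i) is linear in m.
With m=0 it equals 249; the coefficient of m is 3 (from the two edges through V_1).
So 3·m + 249 = 2·115.5 = 231 ⇒ m = -6.

-6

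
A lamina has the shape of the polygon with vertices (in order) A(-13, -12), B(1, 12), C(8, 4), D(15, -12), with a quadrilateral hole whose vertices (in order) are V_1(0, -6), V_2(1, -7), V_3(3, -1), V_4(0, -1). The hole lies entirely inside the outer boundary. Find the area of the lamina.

Outer boundary:
Apply the surveyor's formula: 2A = Σ (x_i·y_{i+1} − x_{i+1}·y_i), indices taken mod 4.
A→B: (-13)(12) − (1)(-12) = -144
B→C: (1)(4) − (8)(12) = -92
C→D: (8)(-12) − (15)(4) = -156
D→A: (15)(-12) − (-13)(-12) = -336
Σ = -728
Area = |Σ|/2 = 364.
Hole:
Σ = (6) + (20) + (-3) + (0) = 23
Area = |Σ|/2 = 11.5.
Net area = 364 − 11.5 = 352.5.

352.5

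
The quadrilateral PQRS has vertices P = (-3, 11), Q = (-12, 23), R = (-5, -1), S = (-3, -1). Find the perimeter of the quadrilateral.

|PQ| = √((-9)² + (12)²) = √225 = 15
|QR| = √((7)² + (-24)²) = √625 = 25
|RS| = √((2)² + (0)²) = √4 = 2
|SP| = √((0)² + (12)²) = √144 = 12
Perimeter = 15 + 25 + 2 + 12 = 54.

54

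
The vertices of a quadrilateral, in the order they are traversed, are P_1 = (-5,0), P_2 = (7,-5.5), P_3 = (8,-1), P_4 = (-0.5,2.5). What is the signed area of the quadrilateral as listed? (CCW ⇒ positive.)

Apply the shoelace formula: 2A = Σ (x_i·y_{i+1} − x_{i+1}·y_i), indices taken mod 4.
P_1→P_2: (-5)(-5.5) − (7)(0) = 27.5
P_2→P_3: (7)(-1) − (8)(-5.5) = 37
P_3→P_4: (8)(2.5) − (-0.5)(-1) = 19.5
P_4→P_1: (-0.5)(0) − (-5)(2.5) = 12.5
Σ = 96.5
Signed area = Σ/2 = 48.25 (positive ⇒ counter-clockwise traversal).

48.25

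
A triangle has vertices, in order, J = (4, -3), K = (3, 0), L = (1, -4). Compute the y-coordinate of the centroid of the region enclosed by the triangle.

-7/3

Apply the shoelace formula. First the cross-terms c_i = x_i·y_{i+1} − x_{i+1}·y_i:
  9, -12, 13  ⇒  2A = 10, A = 5.
Then Σ (y_i + y_{i+1})·c_i = -70, so ȳ = -70 / (6·5) = -7/3.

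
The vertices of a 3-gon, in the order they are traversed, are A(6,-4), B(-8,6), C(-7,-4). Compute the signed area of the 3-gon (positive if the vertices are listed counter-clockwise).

Apply the shoelace formula: 2A = Σ (x_i·y_{i+1} − x_{i+1}·y_i), indices taken mod 3.
Cross-terms: 4, 74, 52  ⇒  Σ = 130
Signed area = Σ/2 = 65 (positive ⇒ counter-clockwise traversal).

65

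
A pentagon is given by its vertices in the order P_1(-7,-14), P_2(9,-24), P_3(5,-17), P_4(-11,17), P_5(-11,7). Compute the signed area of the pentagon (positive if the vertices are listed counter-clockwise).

P_1→P_2: (-7)(-24) − (9)(-14) = 294
P_2→P_3: (9)(-17) − (5)(-24) = -33
P_3→P_4: (5)(17) − (-11)(-17) = -102
P_4→P_5: (-11)(7) − (-11)(17) = 110
P_5→P_1: (-11)(-14) − (-7)(7) = 203
Σ = 472
Signed area = Σ/2 = 236 (positive ⇒ counter-clockwise traversal).

236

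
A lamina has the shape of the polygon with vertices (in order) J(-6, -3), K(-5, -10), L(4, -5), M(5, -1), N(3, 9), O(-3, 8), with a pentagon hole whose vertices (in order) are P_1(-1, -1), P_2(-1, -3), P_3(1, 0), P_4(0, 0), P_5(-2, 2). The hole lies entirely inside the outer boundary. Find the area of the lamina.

139

Outer boundary:
Cross-terms: 45, 65, 21, 48, 51, 57  ⇒  Σ = 287
Area = |Σ|/2 = 143.5.
Hole:
Apply Gauss's area formula: 2A = Σ (x_i·y_{i+1} − x_{i+1}·y_i), indices taken mod 5.
Σ = (2) + (3) + (0) + (0) + (4) = 9
Area = |Σ|/2 = 4.5.
Net area = 143.5 − 4.5 = 139.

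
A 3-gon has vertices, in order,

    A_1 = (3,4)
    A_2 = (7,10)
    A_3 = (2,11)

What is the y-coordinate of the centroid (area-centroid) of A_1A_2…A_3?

25/3

Apply the surveyor's formula. First the cross-terms c_i = x_i·y_{i+1} − x_{i+1}·y_i:
  2, 57, -25  ⇒  2A = 34, A = 17.
Then Σ (y_i + y_{i+1})·c_i = 850, so ȳ = 850 / (6·17) = 25/3.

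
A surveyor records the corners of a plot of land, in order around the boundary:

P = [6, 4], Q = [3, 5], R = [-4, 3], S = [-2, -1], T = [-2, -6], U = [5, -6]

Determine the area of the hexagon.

82.5

Apply the surveyor's formula: 2A = Σ (x_i·y_{i+1} − x_{i+1}·y_i), indices taken mod 6.
Σ = (18) + (29) + (10) + (10) + (42) + (56) = 165
Area = |Σ|/2 = 82.5.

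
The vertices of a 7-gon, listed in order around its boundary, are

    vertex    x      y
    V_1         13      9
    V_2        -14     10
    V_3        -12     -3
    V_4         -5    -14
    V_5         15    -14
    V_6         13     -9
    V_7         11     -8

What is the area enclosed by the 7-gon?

V_1→V_2: (13)(10) − (-14)(9) = 256
V_2→V_3: (-14)(-3) − (-12)(10) = 162
V_3→V_4: (-12)(-14) − (-5)(-3) = 153
V_4→V_5: (-5)(-14) − (15)(-14) = 280
V_5→V_6: (15)(-9) − (13)(-14) = 47
V_6→V_7: (13)(-8) − (11)(-9) = -5
V_7→V_1: (11)(9) − (13)(-8) = 203
Σ = 1096
Area = |Σ|/2 = 548.

548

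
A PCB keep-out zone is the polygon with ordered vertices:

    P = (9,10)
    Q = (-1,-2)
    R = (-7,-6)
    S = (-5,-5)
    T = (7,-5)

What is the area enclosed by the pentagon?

Σ = (-8) + (-8) + (5) + (60) + (115) = 164
Area = |Σ|/2 = 82.

82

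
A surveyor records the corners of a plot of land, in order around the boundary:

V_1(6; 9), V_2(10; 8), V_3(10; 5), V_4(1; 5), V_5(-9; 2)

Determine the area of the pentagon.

Apply the surveyor's formula: 2A = Σ (x_i·y_{i+1} − x_{i+1}·y_i), indices taken mod 5.
Σ = (-42) + (-30) + (45) + (47) + (-93) = -73
Area = |Σ|/2 = 36.5.

36.5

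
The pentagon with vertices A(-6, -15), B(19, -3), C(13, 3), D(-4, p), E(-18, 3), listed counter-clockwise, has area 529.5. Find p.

The doubled signed area Σ (x_i y_{i+1} − x_{i+1} y_i) is linear in p.
With p=0 it equals 687; the coefficient of p is 31 (from the two edges through D).
So 31·p + 687 = 2·529.5 = 1059 ⇒ p = 12.

12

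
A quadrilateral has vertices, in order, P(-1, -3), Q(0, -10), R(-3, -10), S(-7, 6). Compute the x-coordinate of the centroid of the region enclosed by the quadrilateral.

-248/81

Apply the surveyor's formula. First the cross-terms c_i = x_i·y_{i+1} − x_{i+1}·y_i:
  10, -30, -88, 27  ⇒  2A = -81, A = -40.5.
Then Σ (x_i + x_{i+1})·c_i = 744, so x̄ = 744 / (6·(-40.5)) = -248/81.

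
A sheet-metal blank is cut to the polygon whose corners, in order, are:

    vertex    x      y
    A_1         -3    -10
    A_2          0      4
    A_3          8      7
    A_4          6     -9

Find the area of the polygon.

Σ = (-12) + (-32) + (-114) + (-87) = -245
Area = |Σ|/2 = 122.5.

122.5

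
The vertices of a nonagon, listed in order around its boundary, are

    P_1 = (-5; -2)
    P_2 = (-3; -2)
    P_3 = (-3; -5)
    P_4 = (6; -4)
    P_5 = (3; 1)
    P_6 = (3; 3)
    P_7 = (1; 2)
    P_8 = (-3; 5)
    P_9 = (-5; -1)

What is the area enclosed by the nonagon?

Apply Gauss's area formula: 2A = Σ (x_i·y_{i+1} − x_{i+1}·y_i), indices taken mod 9.
P_1→P_2: (-5)(-2) − (-3)(-2) = 4
P_2→P_3: (-3)(-5) − (-3)(-2) = 9
P_3→P_4: (-3)(-4) − (6)(-5) = 42
P_4→P_5: (6)(1) − (3)(-4) = 18
P_5→P_6: (3)(3) − (3)(1) = 6
P_6→P_7: (3)(2) − (1)(3) = 3
P_7→P_8: (1)(5) − (-3)(2) = 11
P_8→P_9: (-3)(-1) − (-5)(5) = 28
P_9→P_1: (-5)(-2) − (-5)(-1) = 5
Σ = 126
Area = |Σ|/2 = 63.

63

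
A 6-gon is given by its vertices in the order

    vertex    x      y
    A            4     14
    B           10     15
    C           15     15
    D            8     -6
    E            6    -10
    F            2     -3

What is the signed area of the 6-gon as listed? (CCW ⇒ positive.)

-183.5

Apply the shoelace formula: 2A = Σ (x_i·y_{i+1} − x_{i+1}·y_i), indices taken mod 6.
Σ = (-80) + (-75) + (-210) + (-44) + (2) + (40) = -367
Signed area = Σ/2 = -183.5 (negative ⇒ clockwise traversal).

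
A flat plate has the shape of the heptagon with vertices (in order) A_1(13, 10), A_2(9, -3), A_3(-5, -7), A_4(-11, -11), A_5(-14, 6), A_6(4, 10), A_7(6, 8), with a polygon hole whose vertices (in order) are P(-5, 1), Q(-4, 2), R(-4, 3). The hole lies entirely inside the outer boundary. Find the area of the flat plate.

Outer boundary:
Cross-terms: -129, -78, -22, -220, -164, -28, -44  ⇒  Σ = -685
Area = |Σ|/2 = 342.5.
Hole:
Σ = (-6) + (-4) + (11) = 1
Area = |Σ|/2 = 0.5.
Net area = 342.5 − 0.5 = 342.

342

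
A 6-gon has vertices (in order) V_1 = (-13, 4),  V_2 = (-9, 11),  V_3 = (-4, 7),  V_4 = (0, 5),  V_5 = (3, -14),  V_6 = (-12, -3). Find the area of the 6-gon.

Apply the surveyor's formula: 2A = Σ (x_i·y_{i+1} − x_{i+1}·y_i), indices taken mod 6.
V_1→V_2: (-13)(11) − (-9)(4) = -107
V_2→V_3: (-9)(7) − (-4)(11) = -19
V_3→V_4: (-4)(5) − (0)(7) = -20
V_4→V_5: (0)(-14) − (3)(5) = -15
V_5→V_6: (3)(-3) − (-12)(-14) = -177
V_6→V_1: (-12)(4) − (-13)(-3) = -87
Σ = -425
Area = |Σ|/2 = 212.5.

212.5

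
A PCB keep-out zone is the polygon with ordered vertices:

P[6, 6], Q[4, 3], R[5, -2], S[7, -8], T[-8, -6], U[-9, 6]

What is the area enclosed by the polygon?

P→Q: (6)(3) − (4)(6) = -6
Q→R: (4)(-2) − (5)(3) = -23
R→S: (5)(-8) − (7)(-2) = -26
S→T: (7)(-6) − (-8)(-8) = -106
T→U: (-8)(6) − (-9)(-6) = -102
U→P: (-9)(6) − (6)(6) = -90
Σ = -353
Area = |Σ|/2 = 176.5.

176.5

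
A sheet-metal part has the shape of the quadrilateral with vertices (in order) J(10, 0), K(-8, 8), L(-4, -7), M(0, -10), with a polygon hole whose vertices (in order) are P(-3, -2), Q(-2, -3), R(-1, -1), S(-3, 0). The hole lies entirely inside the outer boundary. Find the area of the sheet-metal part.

Outer boundary:
Apply the shoelace (surveyor's) formula: 2A = Σ (x_i·y_{i+1} − x_{i+1}·y_i), indices taken mod 4.
Σ = (80) + (88) + (40) + (100) = 308
Area = |Σ|/2 = 154.
Hole:
Apply the shoelace formula: 2A = Σ (x_i·y_{i+1} − x_{i+1}·y_i), indices taken mod 4.
P→Q: (-3)(-3) − (-2)(-2) = 5
Q→R: (-2)(-1) − (-1)(-3) = -1
R→S: (-1)(0) − (-3)(-1) = -3
S→P: (-3)(-2) − (-3)(0) = 6
Σ = 7
Area = |Σ|/2 = 3.5.
Net area = 154 − 3.5 = 150.5.

150.5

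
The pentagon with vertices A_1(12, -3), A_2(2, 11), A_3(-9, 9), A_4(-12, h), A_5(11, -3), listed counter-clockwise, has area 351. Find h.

-15

Write out the shoelace sum; only the two edges meeting at A_4 involve h:
2·Area = [((-9)·h − (-12)·9) + ((-12)·(-3) − 11·h)] + 258
       = -20·h + 402 = 702
⇒ h = -15.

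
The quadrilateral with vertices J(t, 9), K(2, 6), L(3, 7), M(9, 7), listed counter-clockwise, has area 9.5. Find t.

The doubled signed area Σ (x_i y_{i+1} − x_{i+1} y_i) is linear in t.
With t=0 it equals 17; the coefficient of t is -1 (from the two edges through J).
So -1·t + 17 = 2·9.5 = 19 ⇒ t = -2.

-2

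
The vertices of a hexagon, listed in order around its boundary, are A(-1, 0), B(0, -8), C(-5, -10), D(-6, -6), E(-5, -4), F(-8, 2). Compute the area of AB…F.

54

Σ = (8) + (-40) + (-30) + (-6) + (-42) + (2) = -108
Area = |Σ|/2 = 54.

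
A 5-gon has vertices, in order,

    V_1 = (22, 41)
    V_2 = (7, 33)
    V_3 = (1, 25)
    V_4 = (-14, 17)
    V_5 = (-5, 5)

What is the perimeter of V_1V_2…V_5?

104

|V_1V_2| = √((-15)² + (-8)²) = √289 = 17
|V_2V_3| = √((-6)² + (-8)²) = √100 = 10
|V_3V_4| = √((-15)² + (-8)²) = √289 = 17
|V_4V_5| = √((9)² + (-12)²) = √225 = 15
|V_5V_1| = √((27)² + (36)²) = √2025 = 45
Perimeter = 17 + 10 + 17 + 15 + 45 = 104.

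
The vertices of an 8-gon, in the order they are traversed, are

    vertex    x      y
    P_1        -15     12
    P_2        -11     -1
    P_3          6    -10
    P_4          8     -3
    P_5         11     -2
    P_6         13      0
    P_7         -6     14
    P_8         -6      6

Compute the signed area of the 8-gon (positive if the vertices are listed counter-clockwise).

308

Apply Gauss's area formula: 2A = Σ (x_i·y_{i+1} − x_{i+1}·y_i), indices taken mod 8.
P_1→P_2: (-15)(-1) − (-11)(12) = 147
P_2→P_3: (-11)(-10) − (6)(-1) = 116
P_3→P_4: (6)(-3) − (8)(-10) = 62
P_4→P_5: (8)(-2) − (11)(-3) = 17
P_5→P_6: (11)(0) − (13)(-2) = 26
P_6→P_7: (13)(14) − (-6)(0) = 182
P_7→P_8: (-6)(6) − (-6)(14) = 48
P_8→P_1: (-6)(12) − (-15)(6) = 18
Σ = 616
Signed area = Σ/2 = 308 (positive ⇒ counter-clockwise traversal).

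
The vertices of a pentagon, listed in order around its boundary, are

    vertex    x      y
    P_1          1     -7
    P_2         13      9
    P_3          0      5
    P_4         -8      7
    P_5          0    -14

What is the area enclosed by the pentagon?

Σ = (100) + (65) + (40) + (112) + (14) = 331
Area = |Σ|/2 = 165.5.

165.5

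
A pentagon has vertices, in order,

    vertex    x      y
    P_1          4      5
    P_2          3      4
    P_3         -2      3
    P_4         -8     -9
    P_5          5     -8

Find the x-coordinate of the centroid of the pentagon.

Apply Gauss's area formula. First the cross-terms c_i = x_i·y_{i+1} − x_{i+1}·y_i:
  1, 17, 42, 109, 57  ⇒  2A = 226, A = 113.
Then Σ (x_i + x_{i+1})·c_i = -210, so x̄ = -210 / (6·113) = -35/113.

-35/113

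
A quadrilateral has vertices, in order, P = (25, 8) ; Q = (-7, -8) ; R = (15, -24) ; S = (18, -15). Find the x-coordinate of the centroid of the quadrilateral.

Apply Gauss's area formula. First the cross-terms c_i = x_i·y_{i+1} − x_{i+1}·y_i:
  -144, 288, 207, 519  ⇒  2A = 870, A = 435.
Then Σ (x_i + x_{i+1})·c_i = 28860, so x̄ = 28860 / (6·435) = 962/87.

962/87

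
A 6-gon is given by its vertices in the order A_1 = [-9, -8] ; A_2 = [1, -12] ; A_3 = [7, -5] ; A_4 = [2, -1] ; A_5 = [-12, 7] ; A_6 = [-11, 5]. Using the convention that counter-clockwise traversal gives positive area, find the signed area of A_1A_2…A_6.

Apply Gauss's area formula: 2A = Σ (x_i·y_{i+1} − x_{i+1}·y_i), indices taken mod 6.
Σ = (116) + (79) + (3) + (2) + (17) + (133) = 350
Signed area = Σ/2 = 175 (positive ⇒ counter-clockwise traversal).

175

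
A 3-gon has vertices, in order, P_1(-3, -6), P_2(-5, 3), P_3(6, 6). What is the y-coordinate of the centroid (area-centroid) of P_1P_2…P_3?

Apply the shoelace (surveyor's) formula. First the cross-terms c_i = x_i·y_{i+1} − x_{i+1}·y_i:
  -39, -48, -18  ⇒  2A = -105, A = -52.5.
Then Σ (y_i + y_{i+1})·c_i = -315, so ȳ = -315 / (6·(-52.5)) = 1.

1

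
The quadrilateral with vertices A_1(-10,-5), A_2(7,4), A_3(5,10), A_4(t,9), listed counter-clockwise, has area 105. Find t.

-2

The doubled signed area Σ (x_i y_{i+1} − x_{i+1} y_i) is linear in t.
With t=0 it equals 180; the coefficient of t is -15 (from the two edges through A_4).
So -15·t + 180 = 2·105 = 210 ⇒ t = -2.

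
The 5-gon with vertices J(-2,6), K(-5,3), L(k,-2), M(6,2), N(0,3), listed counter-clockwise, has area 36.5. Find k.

Write out the shoelace sum; only the two edges meeting at L involve k:
2·Area = [((-5)·(-2) − k·3) + (k·2 − 6·(-2))] + 48
       = -1·k + 70 = 73
⇒ k = -3.

-3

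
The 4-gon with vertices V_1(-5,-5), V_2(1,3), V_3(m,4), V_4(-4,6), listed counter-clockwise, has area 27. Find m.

The doubled signed area Σ (x_i y_{i+1} − x_{i+1} y_i) is linear in m.
With m=0 it equals 60; the coefficient of m is 3 (from the two edges through V_3).
So 3·m + 60 = 2·27 = 54 ⇒ m = -2.

-2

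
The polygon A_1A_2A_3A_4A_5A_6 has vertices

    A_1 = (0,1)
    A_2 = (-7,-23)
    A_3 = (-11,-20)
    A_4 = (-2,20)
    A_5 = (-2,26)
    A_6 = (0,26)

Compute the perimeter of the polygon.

104

|A_1A_2| = √((-7)² + (-24)²) = √625 = 25
|A_2A_3| = √((-4)² + (3)²) = √25 = 5
|A_3A_4| = √((9)² + (40)²) = √1681 = 41
|A_4A_5| = √((0)² + (6)²) = √36 = 6
|A_5A_6| = √((2)² + (0)²) = √4 = 2
|A_6A_1| = √((0)² + (-25)²) = √625 = 25
Perimeter = 25 + 5 + 41 + 6 + 2 + 25 = 104.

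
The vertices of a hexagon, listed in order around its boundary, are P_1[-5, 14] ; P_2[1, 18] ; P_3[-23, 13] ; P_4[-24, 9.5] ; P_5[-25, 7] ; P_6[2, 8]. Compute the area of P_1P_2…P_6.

P_1→P_2: (-5)(18) − (1)(14) = -104
P_2→P_3: (1)(13) − (-23)(18) = 427
P_3→P_4: (-23)(9.5) − (-24)(13) = 93.5
P_4→P_5: (-24)(7) − (-25)(9.5) = 69.5
P_5→P_6: (-25)(8) − (2)(7) = -214
P_6→P_1: (2)(14) − (-5)(8) = 68
Σ = 340
Area = |Σ|/2 = 170.

170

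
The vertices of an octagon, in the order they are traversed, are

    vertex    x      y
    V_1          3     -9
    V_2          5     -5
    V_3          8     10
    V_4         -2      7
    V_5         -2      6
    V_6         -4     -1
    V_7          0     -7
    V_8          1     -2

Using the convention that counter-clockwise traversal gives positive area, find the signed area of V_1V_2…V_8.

Apply the shoelace (surveyor's) formula: 2A = Σ (x_i·y_{i+1} − x_{i+1}·y_i), indices taken mod 8.
Σ = (30) + (90) + (76) + (2) + (26) + (28) + (7) + (-3) = 256
Signed area = Σ/2 = 128 (positive ⇒ counter-clockwise traversal).

128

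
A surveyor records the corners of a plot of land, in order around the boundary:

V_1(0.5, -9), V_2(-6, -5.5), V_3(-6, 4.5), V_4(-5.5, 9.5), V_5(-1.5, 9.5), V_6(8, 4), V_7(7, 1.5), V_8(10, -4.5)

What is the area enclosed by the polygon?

209.625

Apply the shoelace formula: 2A = Σ (x_i·y_{i+1} − x_{i+1}·y_i), indices taken mod 8.
Cross-terms: -56.75, -60, -32.25, -38, -82, -16, -46.5, -87.75  ⇒  Σ = -419.25
Area = |Σ|/2 = 209.625.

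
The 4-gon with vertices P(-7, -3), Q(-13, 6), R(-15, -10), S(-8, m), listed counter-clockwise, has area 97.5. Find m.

-14

Write out the shoelace sum; only the two edges meeting at S involve m:
2·Area = [((-15)·m − (-8)·(-10)) + ((-8)·(-3) − (-7)·m)] + 139
       = -8·m + 83 = 195
⇒ m = -14.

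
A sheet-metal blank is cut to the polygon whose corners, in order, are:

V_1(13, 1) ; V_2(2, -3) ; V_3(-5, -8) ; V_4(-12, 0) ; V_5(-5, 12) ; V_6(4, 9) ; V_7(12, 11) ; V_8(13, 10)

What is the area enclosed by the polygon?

Apply the shoelace formula: 2A = Σ (x_i·y_{i+1} − x_{i+1}·y_i), indices taken mod 8.
V_1→V_2: (13)(-3) − (2)(1) = -41
V_2→V_3: (2)(-8) − (-5)(-3) = -31
V_3→V_4: (-5)(0) − (-12)(-8) = -96
V_4→V_5: (-12)(12) − (-5)(0) = -144
V_5→V_6: (-5)(9) − (4)(12) = -93
V_6→V_7: (4)(11) − (12)(9) = -64
V_7→V_8: (12)(10) − (13)(11) = -23
V_8→V_1: (13)(1) − (13)(10) = -117
Σ = -609
Area = |Σ|/2 = 304.5.

304.5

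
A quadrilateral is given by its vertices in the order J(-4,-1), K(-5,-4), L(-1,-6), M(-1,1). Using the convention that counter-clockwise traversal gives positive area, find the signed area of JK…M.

17.5

Apply the surveyor's formula: 2A = Σ (x_i·y_{i+1} − x_{i+1}·y_i), indices taken mod 4.
J→K: (-4)(-4) − (-5)(-1) = 11
K→L: (-5)(-6) − (-1)(-4) = 26
L→M: (-1)(1) − (-1)(-6) = -7
M→J: (-1)(-1) − (-4)(1) = 5
Σ = 35
Signed area = Σ/2 = 17.5 (positive ⇒ counter-clockwise traversal).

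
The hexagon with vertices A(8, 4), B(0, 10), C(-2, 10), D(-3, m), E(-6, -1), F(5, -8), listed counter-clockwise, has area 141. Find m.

3

Write out the shoelace sum; only the two edges meeting at D involve m:
2·Area = [((-2)·m − (-3)·10) + ((-3)·(-1) − (-6)·m)] + 237
       = 4·m + 270 = 282
⇒ m = 3.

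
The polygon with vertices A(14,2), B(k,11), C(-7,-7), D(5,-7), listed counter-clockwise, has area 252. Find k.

Write out the shoelace sum; only the two edges meeting at B involve k:
2·Area = [(14·11 − k·2) + (k·(-7) − (-7)·11)] + 192
       = -9·k + 423 = 504
⇒ k = -9.

-9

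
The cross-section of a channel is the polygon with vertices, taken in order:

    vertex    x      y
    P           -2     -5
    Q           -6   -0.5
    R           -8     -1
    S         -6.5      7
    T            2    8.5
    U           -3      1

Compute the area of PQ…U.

Apply Gauss's area formula: 2A = Σ (x_i·y_{i+1} − x_{i+1}·y_i), indices taken mod 6.
Σ = (-29) + (2) + (-62.5) + (-69.25) + (27.5) + (17) = -114.25
Area = |Σ|/2 = 57.125.

57.125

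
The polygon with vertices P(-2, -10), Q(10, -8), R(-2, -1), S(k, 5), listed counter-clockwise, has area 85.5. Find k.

-9

Write out the shoelace sum; only the two edges meeting at S involve k:
2·Area = [((-2)·5 − k·(-1)) + (k·(-10) − (-2)·5)] + 90
       = -9·k + 90 = 171
⇒ k = -9.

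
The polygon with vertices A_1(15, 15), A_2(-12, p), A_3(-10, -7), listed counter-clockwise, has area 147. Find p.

Write out the shoelace sum; only the two edges meeting at A_2 involve p:
2·Area = [(15·p − (-12)·15) + ((-12)·(-7) − (-10)·p)] + -45
       = 25·p + 219 = 294
⇒ p = 3.

3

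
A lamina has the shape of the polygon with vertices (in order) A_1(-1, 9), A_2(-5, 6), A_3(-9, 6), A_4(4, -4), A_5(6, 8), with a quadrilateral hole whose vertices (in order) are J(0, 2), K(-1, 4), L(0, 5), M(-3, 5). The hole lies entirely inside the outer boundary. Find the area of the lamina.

93.5

Outer boundary:
Apply Gauss's area formula: 2A = Σ (x_i·y_{i+1} − x_{i+1}·y_i), indices taken mod 5.
Σ = (39) + (24) + (12) + (56) + (62) = 193
Area = |Σ|/2 = 96.5.
Hole:
Apply the surveyor's formula: 2A = Σ (x_i·y_{i+1} − x_{i+1}·y_i), indices taken mod 4.
J→K: (0)(4) − (-1)(2) = 2
K→L: (-1)(5) − (0)(4) = -5
L→M: (0)(5) − (-3)(5) = 15
M→J: (-3)(2) − (0)(5) = -6
Σ = 6
Area = |Σ|/2 = 3.
Net area = 96.5 − 3 = 93.5.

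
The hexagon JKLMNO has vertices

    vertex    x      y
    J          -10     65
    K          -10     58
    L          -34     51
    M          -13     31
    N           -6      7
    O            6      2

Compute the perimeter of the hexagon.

164

|JK| = √((0)² + (-7)²) = √49 = 7
|KL| = √((-24)² + (-7)²) = √625 = 25
|LM| = √((21)² + (-20)²) = √841 = 29
|MN| = √((7)² + (-24)²) = √625 = 25
|NO| = √((12)² + (-5)²) = √169 = 13
|OJ| = √((-16)² + (63)²) = √4225 = 65
Perimeter = 7 + 25 + 29 + 25 + 13 + 65 = 164.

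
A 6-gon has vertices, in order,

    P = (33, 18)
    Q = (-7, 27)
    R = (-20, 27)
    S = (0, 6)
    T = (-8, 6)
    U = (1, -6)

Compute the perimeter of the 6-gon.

146

|PQ| = √((-40)² + (9)²) = √1681 = 41
|QR| = √((-13)² + (0)²) = √169 = 13
|RS| = √((20)² + (-21)²) = √841 = 29
|ST| = √((-8)² + (0)²) = √64 = 8
|TU| = √((9)² + (-12)²) = √225 = 15
|UP| = √((32)² + (24)²) = √1600 = 40
Perimeter = 41 + 13 + 29 + 8 + 15 + 40 = 146.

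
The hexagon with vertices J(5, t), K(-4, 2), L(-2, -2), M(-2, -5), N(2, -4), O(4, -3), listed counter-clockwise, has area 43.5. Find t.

2

Write out the shoelace sum; only the two edges meeting at J involve t:
2·Area = [(4·t − 5·(-3)) + (5·2 − (-4)·t)] + 46
       = 8·t + 71 = 87
⇒ t = 2.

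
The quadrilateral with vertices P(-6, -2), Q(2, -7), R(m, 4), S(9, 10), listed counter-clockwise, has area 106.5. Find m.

Write out the shoelace sum; only the two edges meeting at R involve m:
2·Area = [(2·4 − m·(-7)) + (m·10 − 9·4)] + 88
       = 17·m + 60 = 213
⇒ m = 9.

9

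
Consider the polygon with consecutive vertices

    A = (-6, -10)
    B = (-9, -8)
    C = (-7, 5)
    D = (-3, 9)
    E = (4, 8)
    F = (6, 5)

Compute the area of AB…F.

154.5

Apply the shoelace (surveyor's) formula: 2A = Σ (x_i·y_{i+1} − x_{i+1}·y_i), indices taken mod 6.
A→B: (-6)(-8) − (-9)(-10) = -42
B→C: (-9)(5) − (-7)(-8) = -101
C→D: (-7)(9) − (-3)(5) = -48
D→E: (-3)(8) − (4)(9) = -60
E→F: (4)(5) − (6)(8) = -28
F→A: (6)(-10) − (-6)(5) = -30
Σ = -309
Area = |Σ|/2 = 154.5.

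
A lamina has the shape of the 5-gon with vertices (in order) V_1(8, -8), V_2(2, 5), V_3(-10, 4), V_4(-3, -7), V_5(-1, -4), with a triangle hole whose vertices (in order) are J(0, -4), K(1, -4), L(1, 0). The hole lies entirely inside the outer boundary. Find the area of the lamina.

Outer boundary:
Apply the surveyor's formula: 2A = Σ (x_i·y_{i+1} − x_{i+1}·y_i), indices taken mod 5.
Σ = (56) + (58) + (82) + (5) + (40) = 241
Area = |Σ|/2 = 120.5.
Hole:
Σ = (4) + (4) + (-4) = 4
Area = |Σ|/2 = 2.
Net area = 120.5 − 2 = 118.5.

118.5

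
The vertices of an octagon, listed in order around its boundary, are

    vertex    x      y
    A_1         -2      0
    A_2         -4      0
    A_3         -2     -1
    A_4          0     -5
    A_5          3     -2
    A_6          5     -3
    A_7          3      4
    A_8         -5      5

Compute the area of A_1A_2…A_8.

Apply the surveyor's formula: 2A = Σ (x_i·y_{i+1} − x_{i+1}·y_i), indices taken mod 8.
Σ = (0) + (4) + (10) + (15) + (1) + (29) + (35) + (10) = 104
Area = |Σ|/2 = 52.

52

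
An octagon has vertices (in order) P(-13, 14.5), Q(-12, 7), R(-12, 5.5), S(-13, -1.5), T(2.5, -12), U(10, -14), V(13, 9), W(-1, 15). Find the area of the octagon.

P→Q: (-13)(7) − (-12)(14.5) = 83
Q→R: (-12)(5.5) − (-12)(7) = 18
R→S: (-12)(-1.5) − (-13)(5.5) = 89.5
S→T: (-13)(-12) − (2.5)(-1.5) = 159.75
T→U: (2.5)(-14) − (10)(-12) = 85
U→V: (10)(9) − (13)(-14) = 272
V→W: (13)(15) − (-1)(9) = 204
W→P: (-1)(14.5) − (-13)(15) = 180.5
Σ = 1091.75
Area = |Σ|/2 = 545.875.

545.875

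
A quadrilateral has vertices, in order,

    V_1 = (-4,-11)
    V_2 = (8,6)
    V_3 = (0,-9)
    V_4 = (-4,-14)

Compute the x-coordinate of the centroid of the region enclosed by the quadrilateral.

Apply the surveyor's formula. First the cross-terms c_i = x_i·y_{i+1} − x_{i+1}·y_i:
  64, -72, -36, -12  ⇒  2A = -56, A = -28.
Then Σ (x_i + x_{i+1})·c_i = -80, so x̄ = -80 / (6·(-28)) = 10/21.

10/21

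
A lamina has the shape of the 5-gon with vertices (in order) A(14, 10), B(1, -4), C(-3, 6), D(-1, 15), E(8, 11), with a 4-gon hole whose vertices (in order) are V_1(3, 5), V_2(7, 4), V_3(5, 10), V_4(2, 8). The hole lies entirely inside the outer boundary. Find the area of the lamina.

141.5

Outer boundary:
Apply the shoelace (surveyor's) formula: 2A = Σ (x_i·y_{i+1} − x_{i+1}·y_i), indices taken mod 5.
A→B: (14)(-4) − (1)(10) = -66
B→C: (1)(6) − (-3)(-4) = -6
C→D: (-3)(15) − (-1)(6) = -39
D→E: (-1)(11) − (8)(15) = -131
E→A: (8)(10) − (14)(11) = -74
Σ = -316
Area = |Σ|/2 = 158.
Hole:
Apply the surveyor's formula: 2A = Σ (x_i·y_{i+1} − x_{i+1}·y_i), indices taken mod 4.
Cross-terms: -23, 50, 20, -14  ⇒  Σ = 33
Area = |Σ|/2 = 16.5.
Net area = 158 − 16.5 = 141.5.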